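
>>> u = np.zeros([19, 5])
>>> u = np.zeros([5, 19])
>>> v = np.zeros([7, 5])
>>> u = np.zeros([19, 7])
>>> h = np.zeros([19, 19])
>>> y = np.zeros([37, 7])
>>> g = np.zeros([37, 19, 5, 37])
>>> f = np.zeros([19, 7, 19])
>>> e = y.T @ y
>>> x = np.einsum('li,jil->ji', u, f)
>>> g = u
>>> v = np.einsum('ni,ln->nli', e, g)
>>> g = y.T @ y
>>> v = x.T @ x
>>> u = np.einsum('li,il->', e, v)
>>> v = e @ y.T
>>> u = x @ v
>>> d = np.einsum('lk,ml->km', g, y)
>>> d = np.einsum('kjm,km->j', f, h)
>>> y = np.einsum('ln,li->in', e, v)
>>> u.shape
(19, 37)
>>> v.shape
(7, 37)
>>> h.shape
(19, 19)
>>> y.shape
(37, 7)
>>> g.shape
(7, 7)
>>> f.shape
(19, 7, 19)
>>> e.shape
(7, 7)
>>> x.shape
(19, 7)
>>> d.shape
(7,)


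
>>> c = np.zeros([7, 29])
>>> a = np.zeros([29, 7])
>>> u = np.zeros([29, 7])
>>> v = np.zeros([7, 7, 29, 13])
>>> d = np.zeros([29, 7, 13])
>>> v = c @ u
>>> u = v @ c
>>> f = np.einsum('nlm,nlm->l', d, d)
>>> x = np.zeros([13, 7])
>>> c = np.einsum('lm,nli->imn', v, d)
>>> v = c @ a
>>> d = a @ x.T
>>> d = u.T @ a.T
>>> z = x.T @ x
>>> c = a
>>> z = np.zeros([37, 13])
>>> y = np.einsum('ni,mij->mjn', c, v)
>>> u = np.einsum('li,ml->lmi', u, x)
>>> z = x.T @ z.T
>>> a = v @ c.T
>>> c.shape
(29, 7)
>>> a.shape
(13, 7, 29)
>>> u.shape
(7, 13, 29)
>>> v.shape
(13, 7, 7)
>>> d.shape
(29, 29)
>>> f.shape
(7,)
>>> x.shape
(13, 7)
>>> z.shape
(7, 37)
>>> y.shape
(13, 7, 29)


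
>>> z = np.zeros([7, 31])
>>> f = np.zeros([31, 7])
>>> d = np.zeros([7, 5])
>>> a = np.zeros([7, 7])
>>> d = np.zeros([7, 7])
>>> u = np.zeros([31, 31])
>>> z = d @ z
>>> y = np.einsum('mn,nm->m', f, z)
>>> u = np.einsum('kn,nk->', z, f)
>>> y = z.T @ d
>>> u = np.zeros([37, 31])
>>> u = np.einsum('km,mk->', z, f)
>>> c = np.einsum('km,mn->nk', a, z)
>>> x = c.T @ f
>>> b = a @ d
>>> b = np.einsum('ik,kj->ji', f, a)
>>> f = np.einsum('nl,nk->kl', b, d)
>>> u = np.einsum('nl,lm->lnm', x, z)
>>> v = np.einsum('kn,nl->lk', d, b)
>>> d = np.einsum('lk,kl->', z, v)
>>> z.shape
(7, 31)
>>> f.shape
(7, 31)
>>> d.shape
()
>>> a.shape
(7, 7)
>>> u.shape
(7, 7, 31)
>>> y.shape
(31, 7)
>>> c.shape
(31, 7)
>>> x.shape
(7, 7)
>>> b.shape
(7, 31)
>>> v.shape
(31, 7)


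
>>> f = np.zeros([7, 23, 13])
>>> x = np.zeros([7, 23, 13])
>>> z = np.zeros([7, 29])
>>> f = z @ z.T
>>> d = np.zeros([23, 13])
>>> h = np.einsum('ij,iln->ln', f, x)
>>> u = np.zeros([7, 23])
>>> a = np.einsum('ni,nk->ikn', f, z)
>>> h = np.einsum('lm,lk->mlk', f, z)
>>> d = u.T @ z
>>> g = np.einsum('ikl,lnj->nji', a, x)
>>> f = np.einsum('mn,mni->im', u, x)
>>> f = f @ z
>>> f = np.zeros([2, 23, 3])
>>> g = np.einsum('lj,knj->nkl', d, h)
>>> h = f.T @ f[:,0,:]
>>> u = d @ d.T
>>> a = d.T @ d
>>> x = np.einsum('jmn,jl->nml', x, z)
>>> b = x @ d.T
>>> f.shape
(2, 23, 3)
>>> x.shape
(13, 23, 29)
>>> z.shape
(7, 29)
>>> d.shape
(23, 29)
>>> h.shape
(3, 23, 3)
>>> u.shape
(23, 23)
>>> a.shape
(29, 29)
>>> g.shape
(7, 7, 23)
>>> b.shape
(13, 23, 23)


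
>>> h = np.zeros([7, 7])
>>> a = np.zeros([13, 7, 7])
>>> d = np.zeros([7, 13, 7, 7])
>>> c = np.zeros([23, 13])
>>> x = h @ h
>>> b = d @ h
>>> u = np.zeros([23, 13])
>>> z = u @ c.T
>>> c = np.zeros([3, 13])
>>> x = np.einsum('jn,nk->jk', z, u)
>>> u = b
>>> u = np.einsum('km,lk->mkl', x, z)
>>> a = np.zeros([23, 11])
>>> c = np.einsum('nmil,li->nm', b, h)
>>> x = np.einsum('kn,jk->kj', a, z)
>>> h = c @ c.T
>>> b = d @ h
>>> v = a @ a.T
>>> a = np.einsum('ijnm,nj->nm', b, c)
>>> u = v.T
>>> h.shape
(7, 7)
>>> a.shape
(7, 7)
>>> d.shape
(7, 13, 7, 7)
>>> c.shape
(7, 13)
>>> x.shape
(23, 23)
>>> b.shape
(7, 13, 7, 7)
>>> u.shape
(23, 23)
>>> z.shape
(23, 23)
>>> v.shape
(23, 23)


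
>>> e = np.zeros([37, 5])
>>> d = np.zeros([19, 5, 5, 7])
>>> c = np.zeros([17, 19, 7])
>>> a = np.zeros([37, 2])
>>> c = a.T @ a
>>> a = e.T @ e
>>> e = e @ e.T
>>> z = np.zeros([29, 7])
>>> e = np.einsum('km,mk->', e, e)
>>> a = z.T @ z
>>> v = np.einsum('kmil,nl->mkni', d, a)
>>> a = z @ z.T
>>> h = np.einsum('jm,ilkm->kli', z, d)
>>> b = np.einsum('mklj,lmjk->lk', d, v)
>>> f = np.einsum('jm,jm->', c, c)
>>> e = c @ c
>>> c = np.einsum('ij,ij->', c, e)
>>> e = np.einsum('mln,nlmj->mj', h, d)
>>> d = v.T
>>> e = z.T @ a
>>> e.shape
(7, 29)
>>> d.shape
(5, 7, 19, 5)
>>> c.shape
()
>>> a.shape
(29, 29)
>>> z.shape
(29, 7)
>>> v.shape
(5, 19, 7, 5)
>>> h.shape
(5, 5, 19)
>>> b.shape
(5, 5)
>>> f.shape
()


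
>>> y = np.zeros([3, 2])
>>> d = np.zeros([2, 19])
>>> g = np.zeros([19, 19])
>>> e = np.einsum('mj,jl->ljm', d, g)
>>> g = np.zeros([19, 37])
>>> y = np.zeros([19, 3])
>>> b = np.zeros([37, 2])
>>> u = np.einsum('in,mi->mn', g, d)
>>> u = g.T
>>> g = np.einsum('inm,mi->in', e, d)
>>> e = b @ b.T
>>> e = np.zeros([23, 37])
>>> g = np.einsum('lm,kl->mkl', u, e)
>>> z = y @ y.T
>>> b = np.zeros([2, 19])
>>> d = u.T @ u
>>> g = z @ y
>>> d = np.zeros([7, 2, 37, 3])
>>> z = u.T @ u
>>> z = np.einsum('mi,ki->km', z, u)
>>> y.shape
(19, 3)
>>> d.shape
(7, 2, 37, 3)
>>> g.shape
(19, 3)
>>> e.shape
(23, 37)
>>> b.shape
(2, 19)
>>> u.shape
(37, 19)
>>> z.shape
(37, 19)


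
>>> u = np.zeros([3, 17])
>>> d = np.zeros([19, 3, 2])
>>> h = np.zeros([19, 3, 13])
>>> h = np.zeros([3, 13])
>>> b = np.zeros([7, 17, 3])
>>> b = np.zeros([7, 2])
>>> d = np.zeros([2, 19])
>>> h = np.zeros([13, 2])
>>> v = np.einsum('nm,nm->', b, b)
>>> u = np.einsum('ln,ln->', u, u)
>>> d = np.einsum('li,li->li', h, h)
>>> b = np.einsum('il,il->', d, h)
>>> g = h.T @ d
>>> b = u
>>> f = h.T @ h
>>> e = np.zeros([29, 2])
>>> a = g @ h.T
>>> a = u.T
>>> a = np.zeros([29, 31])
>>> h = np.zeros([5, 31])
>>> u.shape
()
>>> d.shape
(13, 2)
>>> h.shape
(5, 31)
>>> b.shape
()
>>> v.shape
()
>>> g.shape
(2, 2)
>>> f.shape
(2, 2)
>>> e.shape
(29, 2)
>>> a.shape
(29, 31)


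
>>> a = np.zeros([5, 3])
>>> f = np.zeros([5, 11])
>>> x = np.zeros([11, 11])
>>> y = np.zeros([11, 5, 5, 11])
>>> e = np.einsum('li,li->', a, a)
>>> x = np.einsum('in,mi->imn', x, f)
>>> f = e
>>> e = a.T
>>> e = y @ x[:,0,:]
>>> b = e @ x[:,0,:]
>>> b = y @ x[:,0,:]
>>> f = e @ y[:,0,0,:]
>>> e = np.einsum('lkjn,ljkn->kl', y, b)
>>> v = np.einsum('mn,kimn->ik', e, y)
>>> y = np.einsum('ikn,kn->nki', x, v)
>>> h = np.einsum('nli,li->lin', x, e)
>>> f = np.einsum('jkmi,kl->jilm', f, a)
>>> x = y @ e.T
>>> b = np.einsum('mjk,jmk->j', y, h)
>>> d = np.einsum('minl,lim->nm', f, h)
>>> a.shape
(5, 3)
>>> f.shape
(11, 11, 3, 5)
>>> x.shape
(11, 5, 5)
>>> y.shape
(11, 5, 11)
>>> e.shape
(5, 11)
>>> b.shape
(5,)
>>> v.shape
(5, 11)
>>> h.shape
(5, 11, 11)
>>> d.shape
(3, 11)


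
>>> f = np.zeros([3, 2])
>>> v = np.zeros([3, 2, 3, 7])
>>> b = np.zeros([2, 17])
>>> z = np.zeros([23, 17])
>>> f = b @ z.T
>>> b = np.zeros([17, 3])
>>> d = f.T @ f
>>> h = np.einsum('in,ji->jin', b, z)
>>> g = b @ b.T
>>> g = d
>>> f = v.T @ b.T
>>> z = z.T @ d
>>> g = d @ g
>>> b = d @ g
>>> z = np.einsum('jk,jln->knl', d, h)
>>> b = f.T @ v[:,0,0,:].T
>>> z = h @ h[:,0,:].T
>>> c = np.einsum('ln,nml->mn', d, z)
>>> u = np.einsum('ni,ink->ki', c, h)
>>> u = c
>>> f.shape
(7, 3, 2, 17)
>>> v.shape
(3, 2, 3, 7)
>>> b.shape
(17, 2, 3, 3)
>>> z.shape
(23, 17, 23)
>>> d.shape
(23, 23)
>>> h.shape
(23, 17, 3)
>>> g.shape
(23, 23)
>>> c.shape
(17, 23)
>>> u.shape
(17, 23)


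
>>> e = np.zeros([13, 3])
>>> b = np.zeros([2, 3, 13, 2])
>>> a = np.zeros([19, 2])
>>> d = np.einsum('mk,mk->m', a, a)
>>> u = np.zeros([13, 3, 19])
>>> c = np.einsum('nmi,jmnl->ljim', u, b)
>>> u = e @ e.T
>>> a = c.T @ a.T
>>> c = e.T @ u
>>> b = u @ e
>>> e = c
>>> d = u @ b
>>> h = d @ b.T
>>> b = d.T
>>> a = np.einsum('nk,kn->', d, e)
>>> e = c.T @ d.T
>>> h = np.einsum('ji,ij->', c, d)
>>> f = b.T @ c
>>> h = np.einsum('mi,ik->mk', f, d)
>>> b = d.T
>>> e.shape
(13, 13)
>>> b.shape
(3, 13)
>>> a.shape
()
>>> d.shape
(13, 3)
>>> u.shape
(13, 13)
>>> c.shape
(3, 13)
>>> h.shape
(13, 3)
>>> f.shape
(13, 13)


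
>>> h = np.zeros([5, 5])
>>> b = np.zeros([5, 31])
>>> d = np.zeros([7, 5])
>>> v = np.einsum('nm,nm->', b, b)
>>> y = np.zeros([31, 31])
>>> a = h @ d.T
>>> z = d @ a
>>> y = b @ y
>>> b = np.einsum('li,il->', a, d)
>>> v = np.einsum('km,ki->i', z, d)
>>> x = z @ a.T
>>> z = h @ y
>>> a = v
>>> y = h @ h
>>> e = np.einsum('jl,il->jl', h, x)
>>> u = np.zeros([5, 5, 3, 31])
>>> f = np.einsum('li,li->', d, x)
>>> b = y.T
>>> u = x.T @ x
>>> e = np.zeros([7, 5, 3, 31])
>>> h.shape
(5, 5)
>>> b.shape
(5, 5)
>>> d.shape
(7, 5)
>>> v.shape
(5,)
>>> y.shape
(5, 5)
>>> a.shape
(5,)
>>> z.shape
(5, 31)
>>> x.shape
(7, 5)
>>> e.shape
(7, 5, 3, 31)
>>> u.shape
(5, 5)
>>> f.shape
()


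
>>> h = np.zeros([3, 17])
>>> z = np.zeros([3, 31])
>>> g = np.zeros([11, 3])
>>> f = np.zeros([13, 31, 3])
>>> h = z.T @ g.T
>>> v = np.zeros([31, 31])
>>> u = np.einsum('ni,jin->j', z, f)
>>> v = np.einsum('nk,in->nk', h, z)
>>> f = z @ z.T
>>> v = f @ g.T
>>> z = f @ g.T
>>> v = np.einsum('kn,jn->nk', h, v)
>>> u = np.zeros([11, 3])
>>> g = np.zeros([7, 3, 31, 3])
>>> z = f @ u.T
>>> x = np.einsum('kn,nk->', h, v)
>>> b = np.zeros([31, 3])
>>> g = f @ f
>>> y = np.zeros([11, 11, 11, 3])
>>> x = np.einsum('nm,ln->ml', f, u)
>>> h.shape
(31, 11)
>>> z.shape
(3, 11)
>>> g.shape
(3, 3)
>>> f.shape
(3, 3)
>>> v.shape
(11, 31)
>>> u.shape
(11, 3)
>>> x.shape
(3, 11)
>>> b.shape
(31, 3)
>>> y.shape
(11, 11, 11, 3)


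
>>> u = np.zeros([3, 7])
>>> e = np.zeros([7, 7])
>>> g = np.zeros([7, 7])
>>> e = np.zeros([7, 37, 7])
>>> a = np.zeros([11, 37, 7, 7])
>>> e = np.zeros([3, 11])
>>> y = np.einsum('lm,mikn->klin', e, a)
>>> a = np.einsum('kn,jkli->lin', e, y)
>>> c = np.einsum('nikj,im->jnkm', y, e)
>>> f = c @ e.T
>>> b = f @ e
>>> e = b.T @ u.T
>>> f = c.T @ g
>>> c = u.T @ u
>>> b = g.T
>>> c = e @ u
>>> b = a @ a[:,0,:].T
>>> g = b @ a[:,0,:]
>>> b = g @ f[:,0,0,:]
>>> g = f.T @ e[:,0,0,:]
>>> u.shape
(3, 7)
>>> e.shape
(11, 37, 7, 3)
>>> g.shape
(7, 7, 37, 3)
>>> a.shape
(37, 7, 11)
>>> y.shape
(7, 3, 37, 7)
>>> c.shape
(11, 37, 7, 7)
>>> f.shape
(11, 37, 7, 7)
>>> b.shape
(37, 7, 7)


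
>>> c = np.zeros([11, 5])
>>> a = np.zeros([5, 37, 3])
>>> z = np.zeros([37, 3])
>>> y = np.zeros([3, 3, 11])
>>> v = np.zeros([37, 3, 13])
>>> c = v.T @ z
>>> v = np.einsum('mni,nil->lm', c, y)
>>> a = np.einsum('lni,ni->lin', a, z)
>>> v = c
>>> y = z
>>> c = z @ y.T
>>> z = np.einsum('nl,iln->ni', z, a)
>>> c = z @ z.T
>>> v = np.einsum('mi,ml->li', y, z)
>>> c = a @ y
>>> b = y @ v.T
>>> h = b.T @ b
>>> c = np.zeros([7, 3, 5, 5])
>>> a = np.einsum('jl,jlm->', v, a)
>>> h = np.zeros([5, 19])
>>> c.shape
(7, 3, 5, 5)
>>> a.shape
()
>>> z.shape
(37, 5)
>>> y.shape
(37, 3)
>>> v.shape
(5, 3)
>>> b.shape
(37, 5)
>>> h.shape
(5, 19)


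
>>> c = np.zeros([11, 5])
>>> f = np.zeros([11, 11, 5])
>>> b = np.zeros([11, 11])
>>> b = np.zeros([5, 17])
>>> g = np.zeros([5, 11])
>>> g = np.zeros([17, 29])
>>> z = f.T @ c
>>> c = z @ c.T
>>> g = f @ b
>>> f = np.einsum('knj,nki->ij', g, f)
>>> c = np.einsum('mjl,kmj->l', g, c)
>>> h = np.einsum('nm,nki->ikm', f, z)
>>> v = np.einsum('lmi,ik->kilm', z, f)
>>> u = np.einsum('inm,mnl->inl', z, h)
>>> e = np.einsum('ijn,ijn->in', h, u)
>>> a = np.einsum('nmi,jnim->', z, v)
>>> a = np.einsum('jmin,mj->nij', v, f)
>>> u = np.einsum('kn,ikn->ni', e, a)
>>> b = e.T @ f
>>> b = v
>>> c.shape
(17,)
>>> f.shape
(5, 17)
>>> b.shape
(17, 5, 5, 11)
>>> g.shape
(11, 11, 17)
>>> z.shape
(5, 11, 5)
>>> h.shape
(5, 11, 17)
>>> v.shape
(17, 5, 5, 11)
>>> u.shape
(17, 11)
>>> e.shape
(5, 17)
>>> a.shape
(11, 5, 17)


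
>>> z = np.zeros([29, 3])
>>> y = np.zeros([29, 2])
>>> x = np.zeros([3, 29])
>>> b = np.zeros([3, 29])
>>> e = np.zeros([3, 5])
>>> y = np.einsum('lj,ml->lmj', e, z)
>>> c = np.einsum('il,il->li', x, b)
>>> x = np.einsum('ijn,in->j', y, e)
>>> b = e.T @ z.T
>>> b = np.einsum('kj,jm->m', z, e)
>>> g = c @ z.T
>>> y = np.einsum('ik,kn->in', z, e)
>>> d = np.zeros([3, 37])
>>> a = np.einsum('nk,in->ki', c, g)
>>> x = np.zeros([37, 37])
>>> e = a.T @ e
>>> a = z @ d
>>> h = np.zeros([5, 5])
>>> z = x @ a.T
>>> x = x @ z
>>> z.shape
(37, 29)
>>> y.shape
(29, 5)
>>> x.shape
(37, 29)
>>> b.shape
(5,)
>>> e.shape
(29, 5)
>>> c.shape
(29, 3)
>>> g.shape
(29, 29)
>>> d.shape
(3, 37)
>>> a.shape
(29, 37)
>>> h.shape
(5, 5)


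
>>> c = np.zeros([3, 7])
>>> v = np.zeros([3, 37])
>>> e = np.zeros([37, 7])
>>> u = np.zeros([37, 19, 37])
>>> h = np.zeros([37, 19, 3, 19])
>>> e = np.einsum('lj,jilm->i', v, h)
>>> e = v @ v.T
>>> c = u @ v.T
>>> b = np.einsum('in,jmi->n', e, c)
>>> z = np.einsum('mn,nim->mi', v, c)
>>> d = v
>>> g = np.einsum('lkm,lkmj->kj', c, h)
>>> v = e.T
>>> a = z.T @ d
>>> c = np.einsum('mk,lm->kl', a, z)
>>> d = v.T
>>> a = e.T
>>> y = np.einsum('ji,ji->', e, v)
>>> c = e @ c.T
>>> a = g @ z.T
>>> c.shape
(3, 37)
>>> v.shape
(3, 3)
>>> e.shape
(3, 3)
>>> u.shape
(37, 19, 37)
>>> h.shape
(37, 19, 3, 19)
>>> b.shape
(3,)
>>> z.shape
(3, 19)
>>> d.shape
(3, 3)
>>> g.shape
(19, 19)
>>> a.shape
(19, 3)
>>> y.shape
()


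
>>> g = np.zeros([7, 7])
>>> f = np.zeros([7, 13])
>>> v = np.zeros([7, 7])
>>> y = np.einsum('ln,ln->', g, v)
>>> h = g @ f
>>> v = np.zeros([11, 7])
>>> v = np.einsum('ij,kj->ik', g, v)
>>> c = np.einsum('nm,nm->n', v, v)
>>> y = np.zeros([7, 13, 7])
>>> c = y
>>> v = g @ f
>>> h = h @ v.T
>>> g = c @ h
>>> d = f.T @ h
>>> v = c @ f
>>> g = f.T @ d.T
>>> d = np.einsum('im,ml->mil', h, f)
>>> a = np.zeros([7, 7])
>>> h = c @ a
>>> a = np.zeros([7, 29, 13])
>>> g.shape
(13, 13)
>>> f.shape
(7, 13)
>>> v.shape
(7, 13, 13)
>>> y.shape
(7, 13, 7)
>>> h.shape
(7, 13, 7)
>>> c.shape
(7, 13, 7)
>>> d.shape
(7, 7, 13)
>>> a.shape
(7, 29, 13)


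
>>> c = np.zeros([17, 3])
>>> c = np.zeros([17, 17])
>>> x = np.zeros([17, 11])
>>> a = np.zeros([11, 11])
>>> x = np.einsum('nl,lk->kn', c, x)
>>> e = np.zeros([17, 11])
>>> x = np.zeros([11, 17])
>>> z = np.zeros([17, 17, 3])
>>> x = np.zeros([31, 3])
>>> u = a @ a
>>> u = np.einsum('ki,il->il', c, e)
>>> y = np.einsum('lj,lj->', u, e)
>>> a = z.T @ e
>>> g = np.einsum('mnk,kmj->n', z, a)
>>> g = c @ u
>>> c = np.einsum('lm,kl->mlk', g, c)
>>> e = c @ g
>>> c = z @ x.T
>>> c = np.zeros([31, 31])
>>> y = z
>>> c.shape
(31, 31)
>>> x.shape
(31, 3)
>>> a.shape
(3, 17, 11)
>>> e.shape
(11, 17, 11)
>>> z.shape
(17, 17, 3)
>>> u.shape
(17, 11)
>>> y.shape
(17, 17, 3)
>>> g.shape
(17, 11)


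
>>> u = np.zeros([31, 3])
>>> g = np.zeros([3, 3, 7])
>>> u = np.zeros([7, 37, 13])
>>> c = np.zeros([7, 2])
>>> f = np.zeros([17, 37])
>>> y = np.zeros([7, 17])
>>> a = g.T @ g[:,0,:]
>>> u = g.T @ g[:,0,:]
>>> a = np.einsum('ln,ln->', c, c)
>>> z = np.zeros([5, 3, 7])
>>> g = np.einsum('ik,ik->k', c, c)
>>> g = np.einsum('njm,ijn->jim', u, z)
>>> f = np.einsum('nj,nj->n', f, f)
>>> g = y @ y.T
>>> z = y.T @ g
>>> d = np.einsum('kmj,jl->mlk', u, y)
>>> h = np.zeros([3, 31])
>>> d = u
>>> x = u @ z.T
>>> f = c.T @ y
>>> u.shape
(7, 3, 7)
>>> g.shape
(7, 7)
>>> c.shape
(7, 2)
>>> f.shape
(2, 17)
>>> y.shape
(7, 17)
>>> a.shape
()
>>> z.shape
(17, 7)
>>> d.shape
(7, 3, 7)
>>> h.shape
(3, 31)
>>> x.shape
(7, 3, 17)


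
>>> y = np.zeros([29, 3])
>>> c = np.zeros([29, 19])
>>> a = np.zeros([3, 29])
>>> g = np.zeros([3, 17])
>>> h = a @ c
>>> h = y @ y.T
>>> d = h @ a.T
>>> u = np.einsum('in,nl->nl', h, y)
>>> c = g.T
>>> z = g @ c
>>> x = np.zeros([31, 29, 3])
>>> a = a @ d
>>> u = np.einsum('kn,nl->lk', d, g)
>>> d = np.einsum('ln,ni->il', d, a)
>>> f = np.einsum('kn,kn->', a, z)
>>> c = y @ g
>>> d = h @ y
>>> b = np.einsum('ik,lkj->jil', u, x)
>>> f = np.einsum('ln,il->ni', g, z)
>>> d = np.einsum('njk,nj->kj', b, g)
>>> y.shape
(29, 3)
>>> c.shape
(29, 17)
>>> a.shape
(3, 3)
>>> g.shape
(3, 17)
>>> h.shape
(29, 29)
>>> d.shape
(31, 17)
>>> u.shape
(17, 29)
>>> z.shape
(3, 3)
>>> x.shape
(31, 29, 3)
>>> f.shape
(17, 3)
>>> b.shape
(3, 17, 31)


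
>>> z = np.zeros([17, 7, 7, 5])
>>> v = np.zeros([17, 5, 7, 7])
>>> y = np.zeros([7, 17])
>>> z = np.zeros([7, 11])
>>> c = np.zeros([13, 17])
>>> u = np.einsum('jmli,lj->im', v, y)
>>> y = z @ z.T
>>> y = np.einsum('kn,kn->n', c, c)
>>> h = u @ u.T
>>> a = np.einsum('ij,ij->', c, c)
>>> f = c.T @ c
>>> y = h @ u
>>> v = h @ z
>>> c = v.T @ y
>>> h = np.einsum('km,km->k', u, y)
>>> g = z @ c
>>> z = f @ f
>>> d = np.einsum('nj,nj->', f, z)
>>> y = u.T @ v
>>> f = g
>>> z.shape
(17, 17)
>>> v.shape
(7, 11)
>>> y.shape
(5, 11)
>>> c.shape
(11, 5)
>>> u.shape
(7, 5)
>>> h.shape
(7,)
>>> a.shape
()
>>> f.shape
(7, 5)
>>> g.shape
(7, 5)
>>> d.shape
()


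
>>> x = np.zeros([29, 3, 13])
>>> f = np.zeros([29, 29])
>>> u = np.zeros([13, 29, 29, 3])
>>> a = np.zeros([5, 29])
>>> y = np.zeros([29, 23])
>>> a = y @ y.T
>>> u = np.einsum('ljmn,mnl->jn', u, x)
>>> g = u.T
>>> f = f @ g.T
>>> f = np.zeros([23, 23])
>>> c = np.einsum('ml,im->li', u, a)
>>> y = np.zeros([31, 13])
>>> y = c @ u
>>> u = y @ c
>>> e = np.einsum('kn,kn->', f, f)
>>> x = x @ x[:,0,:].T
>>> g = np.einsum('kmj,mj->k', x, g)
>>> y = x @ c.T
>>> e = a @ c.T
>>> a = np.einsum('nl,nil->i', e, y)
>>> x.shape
(29, 3, 29)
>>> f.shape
(23, 23)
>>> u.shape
(3, 29)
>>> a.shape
(3,)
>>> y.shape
(29, 3, 3)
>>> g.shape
(29,)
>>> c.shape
(3, 29)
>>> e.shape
(29, 3)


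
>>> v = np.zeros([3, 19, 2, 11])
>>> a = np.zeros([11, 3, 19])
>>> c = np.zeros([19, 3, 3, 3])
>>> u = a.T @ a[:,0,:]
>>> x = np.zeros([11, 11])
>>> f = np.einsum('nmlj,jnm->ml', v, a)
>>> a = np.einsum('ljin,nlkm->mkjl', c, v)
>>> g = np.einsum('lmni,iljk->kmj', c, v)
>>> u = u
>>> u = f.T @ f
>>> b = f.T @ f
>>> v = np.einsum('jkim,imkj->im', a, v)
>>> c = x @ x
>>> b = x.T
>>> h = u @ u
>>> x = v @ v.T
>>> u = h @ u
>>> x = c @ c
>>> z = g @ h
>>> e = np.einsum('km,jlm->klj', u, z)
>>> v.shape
(3, 19)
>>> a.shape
(11, 2, 3, 19)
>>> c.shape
(11, 11)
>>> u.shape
(2, 2)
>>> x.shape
(11, 11)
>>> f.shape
(19, 2)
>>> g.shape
(11, 3, 2)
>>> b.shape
(11, 11)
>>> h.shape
(2, 2)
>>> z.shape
(11, 3, 2)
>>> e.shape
(2, 3, 11)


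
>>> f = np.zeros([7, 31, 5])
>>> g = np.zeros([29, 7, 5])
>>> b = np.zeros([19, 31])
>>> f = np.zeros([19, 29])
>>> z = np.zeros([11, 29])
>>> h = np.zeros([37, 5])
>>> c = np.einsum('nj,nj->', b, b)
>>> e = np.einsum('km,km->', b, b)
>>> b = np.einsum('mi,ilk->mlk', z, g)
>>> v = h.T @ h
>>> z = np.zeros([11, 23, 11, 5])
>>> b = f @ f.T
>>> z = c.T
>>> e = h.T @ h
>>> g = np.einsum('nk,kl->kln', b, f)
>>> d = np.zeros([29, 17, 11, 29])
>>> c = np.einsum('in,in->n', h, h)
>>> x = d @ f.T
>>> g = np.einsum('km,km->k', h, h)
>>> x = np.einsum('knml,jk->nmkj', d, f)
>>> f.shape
(19, 29)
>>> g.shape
(37,)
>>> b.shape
(19, 19)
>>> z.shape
()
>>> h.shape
(37, 5)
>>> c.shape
(5,)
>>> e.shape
(5, 5)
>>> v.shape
(5, 5)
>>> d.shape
(29, 17, 11, 29)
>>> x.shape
(17, 11, 29, 19)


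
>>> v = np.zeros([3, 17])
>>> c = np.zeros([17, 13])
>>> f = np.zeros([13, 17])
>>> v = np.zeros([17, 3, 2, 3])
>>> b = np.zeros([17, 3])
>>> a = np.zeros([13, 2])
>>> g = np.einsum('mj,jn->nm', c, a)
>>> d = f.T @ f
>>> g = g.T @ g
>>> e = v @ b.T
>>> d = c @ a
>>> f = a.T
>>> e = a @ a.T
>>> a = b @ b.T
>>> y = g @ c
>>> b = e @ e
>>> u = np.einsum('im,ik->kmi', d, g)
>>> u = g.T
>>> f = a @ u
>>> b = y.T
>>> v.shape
(17, 3, 2, 3)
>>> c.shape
(17, 13)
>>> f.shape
(17, 17)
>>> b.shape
(13, 17)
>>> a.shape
(17, 17)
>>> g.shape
(17, 17)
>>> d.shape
(17, 2)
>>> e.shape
(13, 13)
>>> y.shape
(17, 13)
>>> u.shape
(17, 17)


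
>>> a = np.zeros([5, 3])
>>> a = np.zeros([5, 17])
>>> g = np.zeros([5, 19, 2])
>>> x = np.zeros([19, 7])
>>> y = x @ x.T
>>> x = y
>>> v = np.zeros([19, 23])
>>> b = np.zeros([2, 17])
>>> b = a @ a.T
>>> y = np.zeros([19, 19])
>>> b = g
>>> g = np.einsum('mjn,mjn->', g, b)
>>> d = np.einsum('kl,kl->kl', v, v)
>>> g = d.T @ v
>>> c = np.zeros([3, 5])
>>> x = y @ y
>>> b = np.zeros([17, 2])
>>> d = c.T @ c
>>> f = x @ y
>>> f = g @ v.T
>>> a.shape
(5, 17)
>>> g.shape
(23, 23)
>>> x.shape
(19, 19)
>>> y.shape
(19, 19)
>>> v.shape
(19, 23)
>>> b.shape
(17, 2)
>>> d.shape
(5, 5)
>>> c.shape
(3, 5)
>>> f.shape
(23, 19)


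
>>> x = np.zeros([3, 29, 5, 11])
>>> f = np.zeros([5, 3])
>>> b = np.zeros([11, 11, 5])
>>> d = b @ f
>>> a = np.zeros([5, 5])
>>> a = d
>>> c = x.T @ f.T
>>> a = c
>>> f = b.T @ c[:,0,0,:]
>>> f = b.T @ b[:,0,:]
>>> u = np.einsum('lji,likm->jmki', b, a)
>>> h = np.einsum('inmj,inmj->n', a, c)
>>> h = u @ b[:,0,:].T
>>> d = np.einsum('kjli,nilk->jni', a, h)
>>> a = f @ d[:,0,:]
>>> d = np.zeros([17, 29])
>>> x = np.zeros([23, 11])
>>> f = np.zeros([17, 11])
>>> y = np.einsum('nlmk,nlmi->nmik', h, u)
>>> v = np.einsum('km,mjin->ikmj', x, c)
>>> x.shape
(23, 11)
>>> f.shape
(17, 11)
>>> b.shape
(11, 11, 5)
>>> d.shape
(17, 29)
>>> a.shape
(5, 11, 5)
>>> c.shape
(11, 5, 29, 5)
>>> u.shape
(11, 5, 29, 5)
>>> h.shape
(11, 5, 29, 11)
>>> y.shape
(11, 29, 5, 11)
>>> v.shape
(29, 23, 11, 5)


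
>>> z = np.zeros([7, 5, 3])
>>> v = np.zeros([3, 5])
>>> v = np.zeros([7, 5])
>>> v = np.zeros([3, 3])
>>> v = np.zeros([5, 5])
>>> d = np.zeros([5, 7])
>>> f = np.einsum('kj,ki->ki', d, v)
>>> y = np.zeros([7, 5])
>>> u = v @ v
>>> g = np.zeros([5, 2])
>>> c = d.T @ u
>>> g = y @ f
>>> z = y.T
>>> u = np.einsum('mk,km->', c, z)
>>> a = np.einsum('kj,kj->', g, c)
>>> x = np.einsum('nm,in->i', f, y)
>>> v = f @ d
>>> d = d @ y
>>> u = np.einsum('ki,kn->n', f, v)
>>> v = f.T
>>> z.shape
(5, 7)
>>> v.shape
(5, 5)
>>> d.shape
(5, 5)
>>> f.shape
(5, 5)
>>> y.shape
(7, 5)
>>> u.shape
(7,)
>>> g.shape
(7, 5)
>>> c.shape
(7, 5)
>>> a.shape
()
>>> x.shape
(7,)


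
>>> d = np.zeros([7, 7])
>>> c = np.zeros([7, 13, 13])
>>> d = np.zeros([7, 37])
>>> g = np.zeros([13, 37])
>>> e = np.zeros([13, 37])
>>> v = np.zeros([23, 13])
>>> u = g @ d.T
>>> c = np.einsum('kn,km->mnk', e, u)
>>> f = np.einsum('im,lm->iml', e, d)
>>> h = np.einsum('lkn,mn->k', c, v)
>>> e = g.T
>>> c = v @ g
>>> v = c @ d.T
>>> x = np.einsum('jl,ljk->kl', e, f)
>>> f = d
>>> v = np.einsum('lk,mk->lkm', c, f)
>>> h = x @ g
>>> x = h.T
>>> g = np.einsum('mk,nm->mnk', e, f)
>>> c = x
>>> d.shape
(7, 37)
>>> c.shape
(37, 7)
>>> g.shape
(37, 7, 13)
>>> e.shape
(37, 13)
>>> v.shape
(23, 37, 7)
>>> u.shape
(13, 7)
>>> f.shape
(7, 37)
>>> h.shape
(7, 37)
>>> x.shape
(37, 7)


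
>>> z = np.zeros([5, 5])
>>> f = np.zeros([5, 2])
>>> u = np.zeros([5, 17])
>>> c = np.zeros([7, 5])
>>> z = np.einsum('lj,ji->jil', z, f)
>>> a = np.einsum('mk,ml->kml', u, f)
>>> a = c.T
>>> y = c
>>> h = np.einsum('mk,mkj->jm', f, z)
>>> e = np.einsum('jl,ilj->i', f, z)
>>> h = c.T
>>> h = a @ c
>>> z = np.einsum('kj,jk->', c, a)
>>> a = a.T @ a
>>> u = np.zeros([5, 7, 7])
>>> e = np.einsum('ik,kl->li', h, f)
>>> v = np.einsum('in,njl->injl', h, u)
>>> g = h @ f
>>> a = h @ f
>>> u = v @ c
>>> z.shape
()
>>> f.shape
(5, 2)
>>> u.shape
(5, 5, 7, 5)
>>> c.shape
(7, 5)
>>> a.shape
(5, 2)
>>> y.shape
(7, 5)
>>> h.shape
(5, 5)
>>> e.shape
(2, 5)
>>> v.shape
(5, 5, 7, 7)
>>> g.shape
(5, 2)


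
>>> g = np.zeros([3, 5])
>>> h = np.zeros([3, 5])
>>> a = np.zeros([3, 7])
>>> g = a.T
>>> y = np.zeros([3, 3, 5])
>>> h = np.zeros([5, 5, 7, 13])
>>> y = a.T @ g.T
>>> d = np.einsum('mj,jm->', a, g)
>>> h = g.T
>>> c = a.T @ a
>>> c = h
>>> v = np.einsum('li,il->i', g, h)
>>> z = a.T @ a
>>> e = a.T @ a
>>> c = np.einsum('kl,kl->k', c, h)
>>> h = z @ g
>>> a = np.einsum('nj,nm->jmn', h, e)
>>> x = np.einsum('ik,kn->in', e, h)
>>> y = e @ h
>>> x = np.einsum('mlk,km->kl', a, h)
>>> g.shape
(7, 3)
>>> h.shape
(7, 3)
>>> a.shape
(3, 7, 7)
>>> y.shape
(7, 3)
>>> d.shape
()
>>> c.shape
(3,)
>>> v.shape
(3,)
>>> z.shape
(7, 7)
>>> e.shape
(7, 7)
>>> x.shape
(7, 7)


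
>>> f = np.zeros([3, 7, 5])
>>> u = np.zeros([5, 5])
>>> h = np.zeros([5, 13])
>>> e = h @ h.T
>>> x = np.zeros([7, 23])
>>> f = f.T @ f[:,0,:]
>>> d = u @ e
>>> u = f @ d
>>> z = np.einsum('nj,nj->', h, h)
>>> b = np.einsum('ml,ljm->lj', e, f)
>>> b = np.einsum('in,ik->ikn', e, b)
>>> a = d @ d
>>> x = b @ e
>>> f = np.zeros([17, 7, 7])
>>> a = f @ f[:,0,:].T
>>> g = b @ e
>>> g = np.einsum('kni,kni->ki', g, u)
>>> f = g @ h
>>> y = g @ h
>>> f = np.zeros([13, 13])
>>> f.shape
(13, 13)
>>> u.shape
(5, 7, 5)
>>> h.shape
(5, 13)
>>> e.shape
(5, 5)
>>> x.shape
(5, 7, 5)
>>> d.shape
(5, 5)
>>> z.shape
()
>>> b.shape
(5, 7, 5)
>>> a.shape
(17, 7, 17)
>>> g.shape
(5, 5)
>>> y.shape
(5, 13)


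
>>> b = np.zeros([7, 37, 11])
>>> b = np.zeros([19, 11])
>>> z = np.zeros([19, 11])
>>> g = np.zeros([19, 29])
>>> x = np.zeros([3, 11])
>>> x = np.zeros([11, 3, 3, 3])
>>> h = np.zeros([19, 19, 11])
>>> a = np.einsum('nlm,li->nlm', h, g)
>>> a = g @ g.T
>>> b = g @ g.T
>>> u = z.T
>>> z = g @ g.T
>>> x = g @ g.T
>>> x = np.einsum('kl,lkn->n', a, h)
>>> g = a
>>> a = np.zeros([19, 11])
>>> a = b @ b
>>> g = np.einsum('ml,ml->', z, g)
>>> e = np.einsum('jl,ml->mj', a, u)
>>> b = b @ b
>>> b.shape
(19, 19)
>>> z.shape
(19, 19)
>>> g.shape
()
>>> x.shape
(11,)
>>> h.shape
(19, 19, 11)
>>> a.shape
(19, 19)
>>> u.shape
(11, 19)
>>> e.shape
(11, 19)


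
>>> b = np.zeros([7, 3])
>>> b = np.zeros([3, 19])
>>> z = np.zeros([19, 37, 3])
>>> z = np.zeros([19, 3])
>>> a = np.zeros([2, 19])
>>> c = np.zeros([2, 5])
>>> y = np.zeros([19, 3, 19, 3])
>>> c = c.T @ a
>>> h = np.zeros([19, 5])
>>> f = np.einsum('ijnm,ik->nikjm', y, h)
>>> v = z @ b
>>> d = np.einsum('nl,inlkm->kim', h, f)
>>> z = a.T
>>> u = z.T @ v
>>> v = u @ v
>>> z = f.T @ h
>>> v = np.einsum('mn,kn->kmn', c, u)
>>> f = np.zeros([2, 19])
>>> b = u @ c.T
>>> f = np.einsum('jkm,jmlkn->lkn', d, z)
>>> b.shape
(2, 5)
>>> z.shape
(3, 3, 5, 19, 5)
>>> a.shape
(2, 19)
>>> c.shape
(5, 19)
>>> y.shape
(19, 3, 19, 3)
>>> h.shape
(19, 5)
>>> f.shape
(5, 19, 5)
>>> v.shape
(2, 5, 19)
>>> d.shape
(3, 19, 3)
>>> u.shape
(2, 19)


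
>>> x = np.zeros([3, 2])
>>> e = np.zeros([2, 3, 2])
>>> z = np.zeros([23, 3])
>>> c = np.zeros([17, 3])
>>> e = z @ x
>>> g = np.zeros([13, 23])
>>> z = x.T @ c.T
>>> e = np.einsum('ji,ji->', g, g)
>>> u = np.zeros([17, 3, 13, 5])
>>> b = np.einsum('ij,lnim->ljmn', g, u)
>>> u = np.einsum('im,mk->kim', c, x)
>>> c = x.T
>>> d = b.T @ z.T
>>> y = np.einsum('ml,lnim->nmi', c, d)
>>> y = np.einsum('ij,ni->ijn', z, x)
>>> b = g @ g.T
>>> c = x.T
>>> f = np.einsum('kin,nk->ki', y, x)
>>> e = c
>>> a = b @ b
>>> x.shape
(3, 2)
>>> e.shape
(2, 3)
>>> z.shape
(2, 17)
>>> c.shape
(2, 3)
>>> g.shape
(13, 23)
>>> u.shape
(2, 17, 3)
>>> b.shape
(13, 13)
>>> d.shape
(3, 5, 23, 2)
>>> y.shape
(2, 17, 3)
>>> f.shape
(2, 17)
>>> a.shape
(13, 13)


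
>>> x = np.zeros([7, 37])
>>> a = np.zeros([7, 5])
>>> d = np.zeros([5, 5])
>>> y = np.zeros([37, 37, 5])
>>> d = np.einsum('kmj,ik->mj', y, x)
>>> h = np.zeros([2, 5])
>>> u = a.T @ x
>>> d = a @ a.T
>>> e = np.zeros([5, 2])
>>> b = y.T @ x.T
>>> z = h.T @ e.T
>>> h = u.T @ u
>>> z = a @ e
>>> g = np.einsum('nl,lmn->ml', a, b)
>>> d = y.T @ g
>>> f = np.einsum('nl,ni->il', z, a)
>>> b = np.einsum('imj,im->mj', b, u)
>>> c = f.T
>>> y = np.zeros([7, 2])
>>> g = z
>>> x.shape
(7, 37)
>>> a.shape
(7, 5)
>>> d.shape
(5, 37, 5)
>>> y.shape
(7, 2)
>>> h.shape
(37, 37)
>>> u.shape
(5, 37)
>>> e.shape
(5, 2)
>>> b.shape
(37, 7)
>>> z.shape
(7, 2)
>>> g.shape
(7, 2)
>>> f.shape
(5, 2)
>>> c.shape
(2, 5)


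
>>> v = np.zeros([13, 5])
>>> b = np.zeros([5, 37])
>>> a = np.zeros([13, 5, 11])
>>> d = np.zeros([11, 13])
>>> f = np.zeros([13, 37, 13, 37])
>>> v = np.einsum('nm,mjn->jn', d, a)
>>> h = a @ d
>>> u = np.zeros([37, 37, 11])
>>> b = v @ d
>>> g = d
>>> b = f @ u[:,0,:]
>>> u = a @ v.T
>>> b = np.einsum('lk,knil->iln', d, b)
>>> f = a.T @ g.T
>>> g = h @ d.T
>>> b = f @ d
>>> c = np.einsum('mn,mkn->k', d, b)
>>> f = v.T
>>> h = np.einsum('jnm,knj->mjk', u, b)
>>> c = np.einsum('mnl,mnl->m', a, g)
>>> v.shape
(5, 11)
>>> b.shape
(11, 5, 13)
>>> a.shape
(13, 5, 11)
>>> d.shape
(11, 13)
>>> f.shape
(11, 5)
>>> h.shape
(5, 13, 11)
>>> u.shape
(13, 5, 5)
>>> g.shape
(13, 5, 11)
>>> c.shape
(13,)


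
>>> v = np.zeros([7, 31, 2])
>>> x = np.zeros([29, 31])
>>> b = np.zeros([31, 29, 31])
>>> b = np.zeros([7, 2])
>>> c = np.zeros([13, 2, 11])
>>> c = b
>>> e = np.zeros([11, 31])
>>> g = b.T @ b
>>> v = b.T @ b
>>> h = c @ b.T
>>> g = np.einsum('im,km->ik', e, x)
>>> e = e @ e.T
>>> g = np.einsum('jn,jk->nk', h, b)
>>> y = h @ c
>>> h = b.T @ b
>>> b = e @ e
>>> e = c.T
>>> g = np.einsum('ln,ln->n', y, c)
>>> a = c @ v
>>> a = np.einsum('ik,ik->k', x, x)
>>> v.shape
(2, 2)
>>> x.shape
(29, 31)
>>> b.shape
(11, 11)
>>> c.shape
(7, 2)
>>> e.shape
(2, 7)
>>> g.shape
(2,)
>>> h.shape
(2, 2)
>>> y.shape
(7, 2)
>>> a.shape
(31,)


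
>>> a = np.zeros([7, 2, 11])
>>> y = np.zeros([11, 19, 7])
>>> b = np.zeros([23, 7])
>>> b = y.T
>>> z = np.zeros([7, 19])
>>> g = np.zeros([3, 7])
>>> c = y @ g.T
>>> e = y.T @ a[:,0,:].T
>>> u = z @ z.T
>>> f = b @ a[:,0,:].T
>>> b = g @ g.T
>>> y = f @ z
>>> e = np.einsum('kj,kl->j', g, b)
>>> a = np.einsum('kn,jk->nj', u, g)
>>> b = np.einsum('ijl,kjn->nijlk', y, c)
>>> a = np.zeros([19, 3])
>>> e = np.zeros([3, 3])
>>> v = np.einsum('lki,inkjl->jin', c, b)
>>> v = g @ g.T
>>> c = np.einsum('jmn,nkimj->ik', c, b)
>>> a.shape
(19, 3)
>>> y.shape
(7, 19, 19)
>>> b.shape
(3, 7, 19, 19, 11)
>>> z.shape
(7, 19)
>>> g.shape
(3, 7)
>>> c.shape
(19, 7)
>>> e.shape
(3, 3)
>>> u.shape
(7, 7)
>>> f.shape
(7, 19, 7)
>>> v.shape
(3, 3)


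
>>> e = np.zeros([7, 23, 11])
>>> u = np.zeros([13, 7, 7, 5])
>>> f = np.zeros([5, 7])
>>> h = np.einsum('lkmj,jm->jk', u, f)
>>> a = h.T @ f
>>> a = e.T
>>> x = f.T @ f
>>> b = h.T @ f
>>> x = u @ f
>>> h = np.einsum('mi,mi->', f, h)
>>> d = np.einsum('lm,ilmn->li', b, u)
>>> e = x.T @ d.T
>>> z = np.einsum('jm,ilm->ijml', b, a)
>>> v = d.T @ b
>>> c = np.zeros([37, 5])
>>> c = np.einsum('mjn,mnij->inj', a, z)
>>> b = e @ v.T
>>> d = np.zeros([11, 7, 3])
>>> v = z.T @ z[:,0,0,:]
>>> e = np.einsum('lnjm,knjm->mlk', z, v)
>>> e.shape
(23, 11, 23)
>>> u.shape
(13, 7, 7, 5)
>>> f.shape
(5, 7)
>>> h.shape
()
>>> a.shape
(11, 23, 7)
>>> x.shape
(13, 7, 7, 7)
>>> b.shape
(7, 7, 7, 13)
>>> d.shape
(11, 7, 3)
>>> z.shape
(11, 7, 7, 23)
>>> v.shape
(23, 7, 7, 23)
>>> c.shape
(7, 7, 23)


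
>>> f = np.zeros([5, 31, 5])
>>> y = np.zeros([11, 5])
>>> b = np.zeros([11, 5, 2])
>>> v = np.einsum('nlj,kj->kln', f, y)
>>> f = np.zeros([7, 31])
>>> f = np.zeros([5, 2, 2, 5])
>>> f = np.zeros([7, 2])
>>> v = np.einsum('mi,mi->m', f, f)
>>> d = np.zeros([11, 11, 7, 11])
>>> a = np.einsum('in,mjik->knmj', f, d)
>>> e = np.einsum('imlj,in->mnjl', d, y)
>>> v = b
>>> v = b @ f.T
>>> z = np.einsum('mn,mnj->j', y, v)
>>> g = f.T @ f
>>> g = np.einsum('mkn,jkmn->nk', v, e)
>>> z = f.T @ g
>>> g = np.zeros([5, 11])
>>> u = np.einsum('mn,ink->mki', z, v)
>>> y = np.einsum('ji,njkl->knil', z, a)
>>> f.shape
(7, 2)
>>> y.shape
(11, 11, 5, 11)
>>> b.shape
(11, 5, 2)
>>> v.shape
(11, 5, 7)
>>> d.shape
(11, 11, 7, 11)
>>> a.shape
(11, 2, 11, 11)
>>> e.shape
(11, 5, 11, 7)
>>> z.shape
(2, 5)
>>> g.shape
(5, 11)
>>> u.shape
(2, 7, 11)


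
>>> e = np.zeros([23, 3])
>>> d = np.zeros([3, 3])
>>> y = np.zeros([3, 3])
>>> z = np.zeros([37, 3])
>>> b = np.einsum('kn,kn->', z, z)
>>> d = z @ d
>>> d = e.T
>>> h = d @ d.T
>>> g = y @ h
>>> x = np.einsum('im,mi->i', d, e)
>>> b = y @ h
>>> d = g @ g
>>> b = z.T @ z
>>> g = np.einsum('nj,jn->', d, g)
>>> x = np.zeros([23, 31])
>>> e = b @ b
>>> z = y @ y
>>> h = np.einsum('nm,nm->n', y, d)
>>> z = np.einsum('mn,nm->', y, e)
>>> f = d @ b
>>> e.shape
(3, 3)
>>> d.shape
(3, 3)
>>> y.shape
(3, 3)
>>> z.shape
()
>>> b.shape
(3, 3)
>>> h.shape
(3,)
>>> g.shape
()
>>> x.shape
(23, 31)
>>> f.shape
(3, 3)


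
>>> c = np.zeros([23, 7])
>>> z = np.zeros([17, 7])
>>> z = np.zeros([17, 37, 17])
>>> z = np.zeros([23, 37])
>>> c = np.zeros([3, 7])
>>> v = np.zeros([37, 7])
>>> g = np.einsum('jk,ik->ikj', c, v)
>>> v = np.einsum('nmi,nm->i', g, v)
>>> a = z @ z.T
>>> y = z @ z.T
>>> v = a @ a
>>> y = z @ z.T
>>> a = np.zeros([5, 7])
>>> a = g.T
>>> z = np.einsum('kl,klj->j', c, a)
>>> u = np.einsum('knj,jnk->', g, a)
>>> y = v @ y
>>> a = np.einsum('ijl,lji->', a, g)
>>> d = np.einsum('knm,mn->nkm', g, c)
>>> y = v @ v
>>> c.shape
(3, 7)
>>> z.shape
(37,)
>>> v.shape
(23, 23)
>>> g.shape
(37, 7, 3)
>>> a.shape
()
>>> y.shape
(23, 23)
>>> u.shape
()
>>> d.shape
(7, 37, 3)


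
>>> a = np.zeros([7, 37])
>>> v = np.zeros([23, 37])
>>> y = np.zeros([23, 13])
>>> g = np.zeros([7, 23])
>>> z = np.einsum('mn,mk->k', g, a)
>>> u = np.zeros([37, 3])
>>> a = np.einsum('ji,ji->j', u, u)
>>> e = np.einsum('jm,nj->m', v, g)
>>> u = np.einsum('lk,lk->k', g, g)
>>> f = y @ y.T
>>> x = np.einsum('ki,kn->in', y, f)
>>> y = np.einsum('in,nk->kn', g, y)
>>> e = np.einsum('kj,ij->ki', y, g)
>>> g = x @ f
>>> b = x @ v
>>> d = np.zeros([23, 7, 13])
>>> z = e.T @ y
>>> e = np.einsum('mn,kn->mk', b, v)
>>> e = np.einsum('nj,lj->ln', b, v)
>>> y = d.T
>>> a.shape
(37,)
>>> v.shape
(23, 37)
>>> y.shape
(13, 7, 23)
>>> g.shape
(13, 23)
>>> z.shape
(7, 23)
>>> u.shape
(23,)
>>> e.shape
(23, 13)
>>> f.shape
(23, 23)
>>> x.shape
(13, 23)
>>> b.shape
(13, 37)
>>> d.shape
(23, 7, 13)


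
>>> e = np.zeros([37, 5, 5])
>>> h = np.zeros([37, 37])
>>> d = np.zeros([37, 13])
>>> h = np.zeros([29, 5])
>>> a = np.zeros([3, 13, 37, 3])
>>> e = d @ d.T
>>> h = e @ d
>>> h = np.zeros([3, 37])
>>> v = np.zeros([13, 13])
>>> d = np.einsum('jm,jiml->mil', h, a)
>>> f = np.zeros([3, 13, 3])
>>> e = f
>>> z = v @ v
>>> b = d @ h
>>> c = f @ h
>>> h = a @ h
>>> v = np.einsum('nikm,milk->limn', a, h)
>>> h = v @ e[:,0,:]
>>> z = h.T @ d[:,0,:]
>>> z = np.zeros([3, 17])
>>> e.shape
(3, 13, 3)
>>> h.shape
(37, 13, 3, 3)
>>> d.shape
(37, 13, 3)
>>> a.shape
(3, 13, 37, 3)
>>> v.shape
(37, 13, 3, 3)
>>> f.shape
(3, 13, 3)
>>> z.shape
(3, 17)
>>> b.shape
(37, 13, 37)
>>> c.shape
(3, 13, 37)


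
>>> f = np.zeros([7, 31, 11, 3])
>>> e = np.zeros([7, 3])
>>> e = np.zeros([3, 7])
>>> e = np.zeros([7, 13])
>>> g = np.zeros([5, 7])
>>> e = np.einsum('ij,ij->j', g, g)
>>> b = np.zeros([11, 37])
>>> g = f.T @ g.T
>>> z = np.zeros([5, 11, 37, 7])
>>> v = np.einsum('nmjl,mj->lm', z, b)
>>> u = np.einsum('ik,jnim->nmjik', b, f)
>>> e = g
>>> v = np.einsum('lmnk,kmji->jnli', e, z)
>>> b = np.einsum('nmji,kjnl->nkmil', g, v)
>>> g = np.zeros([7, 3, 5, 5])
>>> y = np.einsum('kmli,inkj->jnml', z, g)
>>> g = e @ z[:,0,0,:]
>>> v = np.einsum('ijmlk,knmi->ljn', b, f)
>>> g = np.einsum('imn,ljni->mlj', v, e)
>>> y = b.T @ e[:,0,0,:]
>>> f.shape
(7, 31, 11, 3)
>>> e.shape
(3, 11, 31, 5)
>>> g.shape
(37, 3, 11)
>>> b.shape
(3, 37, 11, 5, 7)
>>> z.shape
(5, 11, 37, 7)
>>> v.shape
(5, 37, 31)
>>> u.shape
(31, 3, 7, 11, 37)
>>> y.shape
(7, 5, 11, 37, 5)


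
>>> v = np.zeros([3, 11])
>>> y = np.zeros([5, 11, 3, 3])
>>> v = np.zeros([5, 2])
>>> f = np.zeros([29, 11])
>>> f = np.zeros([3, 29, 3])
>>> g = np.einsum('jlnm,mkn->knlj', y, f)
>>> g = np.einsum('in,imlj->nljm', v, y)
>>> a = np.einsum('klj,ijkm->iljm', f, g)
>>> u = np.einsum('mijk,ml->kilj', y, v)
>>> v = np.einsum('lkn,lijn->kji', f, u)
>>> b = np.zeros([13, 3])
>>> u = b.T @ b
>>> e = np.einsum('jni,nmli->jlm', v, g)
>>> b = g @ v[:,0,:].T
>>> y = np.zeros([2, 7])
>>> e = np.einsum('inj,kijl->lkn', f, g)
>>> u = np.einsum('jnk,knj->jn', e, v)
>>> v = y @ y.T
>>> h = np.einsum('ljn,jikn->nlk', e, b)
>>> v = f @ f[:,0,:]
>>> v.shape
(3, 29, 3)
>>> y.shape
(2, 7)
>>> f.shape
(3, 29, 3)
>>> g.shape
(2, 3, 3, 11)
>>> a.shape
(2, 29, 3, 11)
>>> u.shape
(11, 2)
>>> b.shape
(2, 3, 3, 29)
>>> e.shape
(11, 2, 29)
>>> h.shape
(29, 11, 3)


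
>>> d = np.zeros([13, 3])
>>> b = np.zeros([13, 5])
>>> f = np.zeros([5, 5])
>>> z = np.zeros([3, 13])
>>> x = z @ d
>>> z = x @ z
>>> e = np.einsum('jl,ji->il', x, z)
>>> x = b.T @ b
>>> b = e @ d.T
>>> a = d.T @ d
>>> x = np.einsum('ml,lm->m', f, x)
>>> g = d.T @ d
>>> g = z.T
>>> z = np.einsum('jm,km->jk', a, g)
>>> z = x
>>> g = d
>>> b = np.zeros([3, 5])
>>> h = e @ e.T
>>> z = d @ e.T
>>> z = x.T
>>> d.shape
(13, 3)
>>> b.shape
(3, 5)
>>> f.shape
(5, 5)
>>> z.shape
(5,)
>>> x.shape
(5,)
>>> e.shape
(13, 3)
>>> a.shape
(3, 3)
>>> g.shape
(13, 3)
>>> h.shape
(13, 13)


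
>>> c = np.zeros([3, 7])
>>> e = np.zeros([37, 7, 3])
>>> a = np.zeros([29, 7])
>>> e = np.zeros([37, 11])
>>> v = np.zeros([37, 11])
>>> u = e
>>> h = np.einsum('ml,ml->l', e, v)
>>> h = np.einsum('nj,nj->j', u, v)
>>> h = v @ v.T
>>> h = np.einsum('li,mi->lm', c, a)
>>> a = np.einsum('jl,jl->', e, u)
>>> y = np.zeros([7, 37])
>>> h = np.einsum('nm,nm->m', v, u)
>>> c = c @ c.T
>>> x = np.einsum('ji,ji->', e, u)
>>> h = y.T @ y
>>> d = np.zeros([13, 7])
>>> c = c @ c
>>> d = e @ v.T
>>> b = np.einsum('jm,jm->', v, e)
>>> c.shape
(3, 3)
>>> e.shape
(37, 11)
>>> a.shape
()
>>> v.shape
(37, 11)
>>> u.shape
(37, 11)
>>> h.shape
(37, 37)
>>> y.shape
(7, 37)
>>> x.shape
()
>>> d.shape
(37, 37)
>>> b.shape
()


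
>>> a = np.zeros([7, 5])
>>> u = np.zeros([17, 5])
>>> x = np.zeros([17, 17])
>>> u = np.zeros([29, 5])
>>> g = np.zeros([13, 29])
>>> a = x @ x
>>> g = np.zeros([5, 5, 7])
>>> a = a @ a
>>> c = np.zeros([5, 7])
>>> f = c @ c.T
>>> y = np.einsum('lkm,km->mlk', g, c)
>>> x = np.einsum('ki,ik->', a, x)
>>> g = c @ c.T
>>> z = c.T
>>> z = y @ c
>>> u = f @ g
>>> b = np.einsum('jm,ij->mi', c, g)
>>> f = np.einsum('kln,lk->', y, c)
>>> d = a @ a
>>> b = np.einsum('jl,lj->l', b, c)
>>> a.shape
(17, 17)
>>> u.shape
(5, 5)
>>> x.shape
()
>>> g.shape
(5, 5)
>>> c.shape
(5, 7)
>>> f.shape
()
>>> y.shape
(7, 5, 5)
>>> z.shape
(7, 5, 7)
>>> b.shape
(5,)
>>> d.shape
(17, 17)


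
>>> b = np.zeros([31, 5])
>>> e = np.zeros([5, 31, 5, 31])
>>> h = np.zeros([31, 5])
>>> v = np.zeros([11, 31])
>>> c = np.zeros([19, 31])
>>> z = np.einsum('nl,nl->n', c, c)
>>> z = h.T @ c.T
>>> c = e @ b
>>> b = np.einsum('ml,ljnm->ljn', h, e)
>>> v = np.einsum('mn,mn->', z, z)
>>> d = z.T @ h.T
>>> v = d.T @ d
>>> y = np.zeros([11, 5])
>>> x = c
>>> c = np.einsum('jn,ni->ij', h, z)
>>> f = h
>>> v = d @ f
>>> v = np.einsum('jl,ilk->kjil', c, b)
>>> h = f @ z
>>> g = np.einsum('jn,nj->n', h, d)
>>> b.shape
(5, 31, 5)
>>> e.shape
(5, 31, 5, 31)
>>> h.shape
(31, 19)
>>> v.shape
(5, 19, 5, 31)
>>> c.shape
(19, 31)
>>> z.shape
(5, 19)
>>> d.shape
(19, 31)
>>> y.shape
(11, 5)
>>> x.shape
(5, 31, 5, 5)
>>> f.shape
(31, 5)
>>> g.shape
(19,)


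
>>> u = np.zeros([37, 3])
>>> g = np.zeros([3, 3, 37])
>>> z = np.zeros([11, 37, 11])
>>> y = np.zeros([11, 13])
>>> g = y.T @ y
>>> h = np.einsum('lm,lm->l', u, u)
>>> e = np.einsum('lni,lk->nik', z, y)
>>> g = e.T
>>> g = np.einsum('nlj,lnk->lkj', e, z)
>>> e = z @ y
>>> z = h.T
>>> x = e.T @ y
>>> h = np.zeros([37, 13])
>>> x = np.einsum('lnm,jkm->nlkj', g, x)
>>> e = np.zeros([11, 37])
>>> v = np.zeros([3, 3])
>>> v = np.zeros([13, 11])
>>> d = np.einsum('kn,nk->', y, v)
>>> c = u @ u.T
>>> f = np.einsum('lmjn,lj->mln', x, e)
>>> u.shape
(37, 3)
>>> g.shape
(11, 11, 13)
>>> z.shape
(37,)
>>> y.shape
(11, 13)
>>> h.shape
(37, 13)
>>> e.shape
(11, 37)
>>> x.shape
(11, 11, 37, 13)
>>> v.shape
(13, 11)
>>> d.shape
()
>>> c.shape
(37, 37)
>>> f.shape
(11, 11, 13)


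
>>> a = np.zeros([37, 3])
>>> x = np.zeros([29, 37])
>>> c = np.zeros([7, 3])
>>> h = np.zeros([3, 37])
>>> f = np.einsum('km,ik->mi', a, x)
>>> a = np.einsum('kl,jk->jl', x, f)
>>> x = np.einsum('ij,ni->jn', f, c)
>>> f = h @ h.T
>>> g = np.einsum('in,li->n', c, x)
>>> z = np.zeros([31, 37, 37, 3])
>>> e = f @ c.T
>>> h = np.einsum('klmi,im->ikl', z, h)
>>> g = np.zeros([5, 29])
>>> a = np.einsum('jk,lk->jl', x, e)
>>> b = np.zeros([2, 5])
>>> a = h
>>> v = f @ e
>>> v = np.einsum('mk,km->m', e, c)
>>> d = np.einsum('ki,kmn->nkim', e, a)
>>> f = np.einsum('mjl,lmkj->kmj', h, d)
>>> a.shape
(3, 31, 37)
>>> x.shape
(29, 7)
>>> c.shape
(7, 3)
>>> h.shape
(3, 31, 37)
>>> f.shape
(7, 3, 31)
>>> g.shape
(5, 29)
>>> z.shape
(31, 37, 37, 3)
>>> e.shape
(3, 7)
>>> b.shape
(2, 5)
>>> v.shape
(3,)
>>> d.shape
(37, 3, 7, 31)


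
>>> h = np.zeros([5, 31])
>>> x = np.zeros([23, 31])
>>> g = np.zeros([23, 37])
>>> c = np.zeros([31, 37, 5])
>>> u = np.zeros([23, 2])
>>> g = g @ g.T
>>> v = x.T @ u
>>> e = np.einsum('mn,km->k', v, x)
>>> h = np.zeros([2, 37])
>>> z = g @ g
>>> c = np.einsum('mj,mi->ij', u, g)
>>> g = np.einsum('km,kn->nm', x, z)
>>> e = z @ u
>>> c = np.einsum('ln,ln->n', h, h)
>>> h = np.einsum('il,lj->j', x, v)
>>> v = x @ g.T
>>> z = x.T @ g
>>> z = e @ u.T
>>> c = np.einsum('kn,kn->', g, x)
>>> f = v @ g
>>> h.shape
(2,)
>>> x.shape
(23, 31)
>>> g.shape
(23, 31)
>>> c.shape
()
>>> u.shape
(23, 2)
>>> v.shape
(23, 23)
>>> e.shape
(23, 2)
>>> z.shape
(23, 23)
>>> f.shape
(23, 31)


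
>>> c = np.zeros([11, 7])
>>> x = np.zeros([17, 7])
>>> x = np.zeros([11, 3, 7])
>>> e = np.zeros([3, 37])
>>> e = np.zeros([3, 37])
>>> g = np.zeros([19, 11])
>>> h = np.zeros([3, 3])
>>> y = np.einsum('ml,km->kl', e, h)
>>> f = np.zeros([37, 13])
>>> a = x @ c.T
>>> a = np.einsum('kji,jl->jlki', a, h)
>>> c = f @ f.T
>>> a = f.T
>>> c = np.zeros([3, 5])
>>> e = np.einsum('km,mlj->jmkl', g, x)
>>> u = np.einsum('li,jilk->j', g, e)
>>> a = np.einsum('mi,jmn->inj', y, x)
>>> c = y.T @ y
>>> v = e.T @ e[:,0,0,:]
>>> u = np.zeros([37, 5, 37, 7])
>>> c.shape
(37, 37)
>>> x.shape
(11, 3, 7)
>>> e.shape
(7, 11, 19, 3)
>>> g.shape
(19, 11)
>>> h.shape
(3, 3)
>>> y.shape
(3, 37)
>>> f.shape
(37, 13)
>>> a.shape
(37, 7, 11)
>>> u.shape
(37, 5, 37, 7)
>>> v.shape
(3, 19, 11, 3)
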